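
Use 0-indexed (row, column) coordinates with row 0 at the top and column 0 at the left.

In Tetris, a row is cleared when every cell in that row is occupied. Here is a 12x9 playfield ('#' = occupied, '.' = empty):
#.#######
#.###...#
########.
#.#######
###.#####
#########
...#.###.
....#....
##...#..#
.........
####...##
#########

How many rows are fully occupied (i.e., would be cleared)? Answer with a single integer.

Answer: 2

Derivation:
Check each row:
  row 0: 1 empty cell -> not full
  row 1: 4 empty cells -> not full
  row 2: 1 empty cell -> not full
  row 3: 1 empty cell -> not full
  row 4: 1 empty cell -> not full
  row 5: 0 empty cells -> FULL (clear)
  row 6: 5 empty cells -> not full
  row 7: 8 empty cells -> not full
  row 8: 5 empty cells -> not full
  row 9: 9 empty cells -> not full
  row 10: 3 empty cells -> not full
  row 11: 0 empty cells -> FULL (clear)
Total rows cleared: 2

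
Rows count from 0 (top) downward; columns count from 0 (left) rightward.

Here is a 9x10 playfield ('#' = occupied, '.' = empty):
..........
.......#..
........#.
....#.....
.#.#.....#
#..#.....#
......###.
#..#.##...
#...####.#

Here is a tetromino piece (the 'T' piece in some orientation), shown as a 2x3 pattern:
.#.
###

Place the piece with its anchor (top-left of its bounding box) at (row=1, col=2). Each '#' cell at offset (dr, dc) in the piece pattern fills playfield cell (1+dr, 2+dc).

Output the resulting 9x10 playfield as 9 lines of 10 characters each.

Fill (1+0,2+1) = (1,3)
Fill (1+1,2+0) = (2,2)
Fill (1+1,2+1) = (2,3)
Fill (1+1,2+2) = (2,4)

Answer: ..........
...#...#..
..###...#.
....#.....
.#.#.....#
#..#.....#
......###.
#..#.##...
#...####.#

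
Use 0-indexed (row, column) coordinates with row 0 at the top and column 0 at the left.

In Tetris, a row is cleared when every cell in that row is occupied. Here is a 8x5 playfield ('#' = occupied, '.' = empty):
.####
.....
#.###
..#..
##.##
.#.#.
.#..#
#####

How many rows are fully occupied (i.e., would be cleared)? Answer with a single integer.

Answer: 1

Derivation:
Check each row:
  row 0: 1 empty cell -> not full
  row 1: 5 empty cells -> not full
  row 2: 1 empty cell -> not full
  row 3: 4 empty cells -> not full
  row 4: 1 empty cell -> not full
  row 5: 3 empty cells -> not full
  row 6: 3 empty cells -> not full
  row 7: 0 empty cells -> FULL (clear)
Total rows cleared: 1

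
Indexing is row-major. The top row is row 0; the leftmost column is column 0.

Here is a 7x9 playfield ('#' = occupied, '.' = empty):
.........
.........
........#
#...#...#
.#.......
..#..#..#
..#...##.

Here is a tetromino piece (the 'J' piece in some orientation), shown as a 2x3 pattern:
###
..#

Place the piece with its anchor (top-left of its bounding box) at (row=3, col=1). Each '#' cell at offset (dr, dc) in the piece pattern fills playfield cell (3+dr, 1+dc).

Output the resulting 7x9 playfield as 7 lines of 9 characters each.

Answer: .........
.........
........#
#####...#
.#.#.....
..#..#..#
..#...##.

Derivation:
Fill (3+0,1+0) = (3,1)
Fill (3+0,1+1) = (3,2)
Fill (3+0,1+2) = (3,3)
Fill (3+1,1+2) = (4,3)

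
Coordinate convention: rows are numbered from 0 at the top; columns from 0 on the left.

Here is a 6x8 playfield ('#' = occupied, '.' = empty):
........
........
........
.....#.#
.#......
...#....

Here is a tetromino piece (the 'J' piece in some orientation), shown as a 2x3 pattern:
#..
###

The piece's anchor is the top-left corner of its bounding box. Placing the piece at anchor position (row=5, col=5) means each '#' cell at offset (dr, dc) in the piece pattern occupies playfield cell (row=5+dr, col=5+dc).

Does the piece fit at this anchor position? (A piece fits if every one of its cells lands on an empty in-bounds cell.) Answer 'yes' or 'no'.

Answer: no

Derivation:
Check each piece cell at anchor (5, 5):
  offset (0,0) -> (5,5): empty -> OK
  offset (1,0) -> (6,5): out of bounds -> FAIL
  offset (1,1) -> (6,6): out of bounds -> FAIL
  offset (1,2) -> (6,7): out of bounds -> FAIL
All cells valid: no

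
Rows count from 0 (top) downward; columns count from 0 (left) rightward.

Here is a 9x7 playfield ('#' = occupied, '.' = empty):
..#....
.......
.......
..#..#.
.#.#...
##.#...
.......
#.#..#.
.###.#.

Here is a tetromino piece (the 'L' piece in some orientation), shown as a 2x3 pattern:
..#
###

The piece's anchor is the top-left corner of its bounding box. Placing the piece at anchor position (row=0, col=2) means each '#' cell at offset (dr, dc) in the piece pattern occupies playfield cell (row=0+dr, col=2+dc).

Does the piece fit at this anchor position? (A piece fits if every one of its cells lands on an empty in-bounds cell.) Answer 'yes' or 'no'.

Check each piece cell at anchor (0, 2):
  offset (0,2) -> (0,4): empty -> OK
  offset (1,0) -> (1,2): empty -> OK
  offset (1,1) -> (1,3): empty -> OK
  offset (1,2) -> (1,4): empty -> OK
All cells valid: yes

Answer: yes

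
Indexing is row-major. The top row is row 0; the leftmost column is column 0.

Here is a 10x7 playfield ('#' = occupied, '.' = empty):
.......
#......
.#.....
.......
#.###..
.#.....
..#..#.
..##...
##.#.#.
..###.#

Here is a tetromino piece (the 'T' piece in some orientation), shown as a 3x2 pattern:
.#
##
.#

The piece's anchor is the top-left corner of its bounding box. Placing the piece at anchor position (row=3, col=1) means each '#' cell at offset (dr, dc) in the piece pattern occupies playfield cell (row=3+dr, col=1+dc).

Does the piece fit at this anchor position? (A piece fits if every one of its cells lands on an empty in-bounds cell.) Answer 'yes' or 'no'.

Answer: no

Derivation:
Check each piece cell at anchor (3, 1):
  offset (0,1) -> (3,2): empty -> OK
  offset (1,0) -> (4,1): empty -> OK
  offset (1,1) -> (4,2): occupied ('#') -> FAIL
  offset (2,1) -> (5,2): empty -> OK
All cells valid: no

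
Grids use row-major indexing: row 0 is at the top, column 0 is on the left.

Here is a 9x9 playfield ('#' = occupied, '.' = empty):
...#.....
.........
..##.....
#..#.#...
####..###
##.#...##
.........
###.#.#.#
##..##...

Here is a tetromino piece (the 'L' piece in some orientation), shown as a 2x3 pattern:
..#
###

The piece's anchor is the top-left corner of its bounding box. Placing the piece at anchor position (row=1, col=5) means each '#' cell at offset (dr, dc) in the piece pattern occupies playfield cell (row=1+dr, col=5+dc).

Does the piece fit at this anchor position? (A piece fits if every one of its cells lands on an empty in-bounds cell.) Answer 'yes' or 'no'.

Check each piece cell at anchor (1, 5):
  offset (0,2) -> (1,7): empty -> OK
  offset (1,0) -> (2,5): empty -> OK
  offset (1,1) -> (2,6): empty -> OK
  offset (1,2) -> (2,7): empty -> OK
All cells valid: yes

Answer: yes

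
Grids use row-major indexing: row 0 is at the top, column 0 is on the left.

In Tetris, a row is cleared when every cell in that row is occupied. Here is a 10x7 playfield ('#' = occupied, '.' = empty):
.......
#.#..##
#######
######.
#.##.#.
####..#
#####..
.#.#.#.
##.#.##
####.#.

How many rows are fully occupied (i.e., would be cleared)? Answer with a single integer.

Answer: 1

Derivation:
Check each row:
  row 0: 7 empty cells -> not full
  row 1: 3 empty cells -> not full
  row 2: 0 empty cells -> FULL (clear)
  row 3: 1 empty cell -> not full
  row 4: 3 empty cells -> not full
  row 5: 2 empty cells -> not full
  row 6: 2 empty cells -> not full
  row 7: 4 empty cells -> not full
  row 8: 2 empty cells -> not full
  row 9: 2 empty cells -> not full
Total rows cleared: 1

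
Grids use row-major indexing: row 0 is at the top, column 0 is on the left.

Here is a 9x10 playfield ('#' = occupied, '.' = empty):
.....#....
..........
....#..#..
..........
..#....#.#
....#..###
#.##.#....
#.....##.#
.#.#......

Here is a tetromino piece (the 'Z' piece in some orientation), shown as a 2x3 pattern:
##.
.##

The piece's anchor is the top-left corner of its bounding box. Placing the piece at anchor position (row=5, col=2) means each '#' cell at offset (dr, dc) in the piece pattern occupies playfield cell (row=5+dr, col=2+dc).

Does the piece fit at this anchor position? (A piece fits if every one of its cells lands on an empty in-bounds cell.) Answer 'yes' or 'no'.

Check each piece cell at anchor (5, 2):
  offset (0,0) -> (5,2): empty -> OK
  offset (0,1) -> (5,3): empty -> OK
  offset (1,1) -> (6,3): occupied ('#') -> FAIL
  offset (1,2) -> (6,4): empty -> OK
All cells valid: no

Answer: no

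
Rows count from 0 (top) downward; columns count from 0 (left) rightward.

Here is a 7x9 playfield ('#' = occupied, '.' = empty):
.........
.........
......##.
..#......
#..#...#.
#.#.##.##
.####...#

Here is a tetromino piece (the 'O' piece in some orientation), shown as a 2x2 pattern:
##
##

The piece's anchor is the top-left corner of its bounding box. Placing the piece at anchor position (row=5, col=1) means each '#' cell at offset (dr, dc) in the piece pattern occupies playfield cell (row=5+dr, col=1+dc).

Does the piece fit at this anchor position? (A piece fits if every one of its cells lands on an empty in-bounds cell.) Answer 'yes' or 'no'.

Check each piece cell at anchor (5, 1):
  offset (0,0) -> (5,1): empty -> OK
  offset (0,1) -> (5,2): occupied ('#') -> FAIL
  offset (1,0) -> (6,1): occupied ('#') -> FAIL
  offset (1,1) -> (6,2): occupied ('#') -> FAIL
All cells valid: no

Answer: no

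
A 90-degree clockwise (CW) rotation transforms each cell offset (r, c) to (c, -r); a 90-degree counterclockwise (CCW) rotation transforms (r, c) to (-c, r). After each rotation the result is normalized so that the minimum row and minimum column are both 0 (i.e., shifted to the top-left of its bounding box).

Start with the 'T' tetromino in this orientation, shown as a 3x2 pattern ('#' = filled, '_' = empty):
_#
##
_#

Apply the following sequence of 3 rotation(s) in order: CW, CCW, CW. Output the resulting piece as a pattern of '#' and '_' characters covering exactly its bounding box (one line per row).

Start:
_#
##
_#
After rotation 1 (CW):
_#_
###
After rotation 2 (CCW):
_#
##
_#
After rotation 3 (CW):
_#_
###

Answer: _#_
###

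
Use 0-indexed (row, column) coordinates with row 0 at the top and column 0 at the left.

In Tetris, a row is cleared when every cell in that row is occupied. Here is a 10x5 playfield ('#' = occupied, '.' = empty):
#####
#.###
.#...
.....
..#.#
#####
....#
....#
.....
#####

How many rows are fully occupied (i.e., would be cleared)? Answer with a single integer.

Check each row:
  row 0: 0 empty cells -> FULL (clear)
  row 1: 1 empty cell -> not full
  row 2: 4 empty cells -> not full
  row 3: 5 empty cells -> not full
  row 4: 3 empty cells -> not full
  row 5: 0 empty cells -> FULL (clear)
  row 6: 4 empty cells -> not full
  row 7: 4 empty cells -> not full
  row 8: 5 empty cells -> not full
  row 9: 0 empty cells -> FULL (clear)
Total rows cleared: 3

Answer: 3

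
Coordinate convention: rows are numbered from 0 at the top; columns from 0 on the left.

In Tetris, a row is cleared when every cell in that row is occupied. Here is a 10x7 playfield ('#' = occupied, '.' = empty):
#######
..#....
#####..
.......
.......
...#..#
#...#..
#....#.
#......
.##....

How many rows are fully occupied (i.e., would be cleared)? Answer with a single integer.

Check each row:
  row 0: 0 empty cells -> FULL (clear)
  row 1: 6 empty cells -> not full
  row 2: 2 empty cells -> not full
  row 3: 7 empty cells -> not full
  row 4: 7 empty cells -> not full
  row 5: 5 empty cells -> not full
  row 6: 5 empty cells -> not full
  row 7: 5 empty cells -> not full
  row 8: 6 empty cells -> not full
  row 9: 5 empty cells -> not full
Total rows cleared: 1

Answer: 1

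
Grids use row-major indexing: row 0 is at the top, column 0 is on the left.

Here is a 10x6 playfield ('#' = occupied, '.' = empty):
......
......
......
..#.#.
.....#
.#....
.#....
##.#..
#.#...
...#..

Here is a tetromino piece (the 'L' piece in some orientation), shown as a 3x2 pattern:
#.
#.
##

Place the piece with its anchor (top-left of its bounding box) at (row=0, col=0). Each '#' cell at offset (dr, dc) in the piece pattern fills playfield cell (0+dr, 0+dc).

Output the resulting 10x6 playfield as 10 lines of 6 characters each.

Fill (0+0,0+0) = (0,0)
Fill (0+1,0+0) = (1,0)
Fill (0+2,0+0) = (2,0)
Fill (0+2,0+1) = (2,1)

Answer: #.....
#.....
##....
..#.#.
.....#
.#....
.#....
##.#..
#.#...
...#..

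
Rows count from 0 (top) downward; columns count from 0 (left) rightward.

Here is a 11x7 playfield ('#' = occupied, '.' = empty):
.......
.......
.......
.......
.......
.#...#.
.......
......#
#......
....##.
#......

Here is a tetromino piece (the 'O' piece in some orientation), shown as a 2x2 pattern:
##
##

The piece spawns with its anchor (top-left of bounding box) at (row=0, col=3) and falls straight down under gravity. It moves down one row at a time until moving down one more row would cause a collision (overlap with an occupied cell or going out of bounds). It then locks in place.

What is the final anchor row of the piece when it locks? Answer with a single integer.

Spawn at (row=0, col=3). Try each row:
  row 0: fits
  row 1: fits
  row 2: fits
  row 3: fits
  row 4: fits
  row 5: fits
  row 6: fits
  row 7: fits
  row 8: blocked -> lock at row 7

Answer: 7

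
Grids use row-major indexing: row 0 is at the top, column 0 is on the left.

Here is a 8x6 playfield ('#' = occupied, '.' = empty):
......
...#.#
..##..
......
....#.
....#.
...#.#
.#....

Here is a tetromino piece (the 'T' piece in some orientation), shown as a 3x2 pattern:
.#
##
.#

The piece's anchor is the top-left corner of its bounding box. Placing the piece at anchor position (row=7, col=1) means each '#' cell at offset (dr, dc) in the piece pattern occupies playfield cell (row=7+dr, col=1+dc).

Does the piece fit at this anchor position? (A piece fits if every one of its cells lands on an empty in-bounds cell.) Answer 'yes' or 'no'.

Answer: no

Derivation:
Check each piece cell at anchor (7, 1):
  offset (0,1) -> (7,2): empty -> OK
  offset (1,0) -> (8,1): out of bounds -> FAIL
  offset (1,1) -> (8,2): out of bounds -> FAIL
  offset (2,1) -> (9,2): out of bounds -> FAIL
All cells valid: no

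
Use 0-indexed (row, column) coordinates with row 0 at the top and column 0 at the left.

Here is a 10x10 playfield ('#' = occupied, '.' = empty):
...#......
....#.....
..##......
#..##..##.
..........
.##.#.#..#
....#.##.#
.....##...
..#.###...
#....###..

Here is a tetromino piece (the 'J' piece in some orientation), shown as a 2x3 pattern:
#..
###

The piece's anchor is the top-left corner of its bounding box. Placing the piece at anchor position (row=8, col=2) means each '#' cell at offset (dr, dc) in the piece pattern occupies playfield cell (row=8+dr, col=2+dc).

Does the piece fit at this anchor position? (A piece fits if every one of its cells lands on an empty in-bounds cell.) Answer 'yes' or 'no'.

Answer: no

Derivation:
Check each piece cell at anchor (8, 2):
  offset (0,0) -> (8,2): occupied ('#') -> FAIL
  offset (1,0) -> (9,2): empty -> OK
  offset (1,1) -> (9,3): empty -> OK
  offset (1,2) -> (9,4): empty -> OK
All cells valid: no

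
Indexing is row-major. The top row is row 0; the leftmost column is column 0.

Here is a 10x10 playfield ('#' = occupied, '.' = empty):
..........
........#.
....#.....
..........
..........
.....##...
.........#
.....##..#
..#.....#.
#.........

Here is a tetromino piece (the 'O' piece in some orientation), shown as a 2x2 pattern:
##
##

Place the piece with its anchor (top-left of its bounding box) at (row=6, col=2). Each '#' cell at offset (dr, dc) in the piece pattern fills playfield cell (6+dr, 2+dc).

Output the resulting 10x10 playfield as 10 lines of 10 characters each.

Fill (6+0,2+0) = (6,2)
Fill (6+0,2+1) = (6,3)
Fill (6+1,2+0) = (7,2)
Fill (6+1,2+1) = (7,3)

Answer: ..........
........#.
....#.....
..........
..........
.....##...
..##.....#
..##.##..#
..#.....#.
#.........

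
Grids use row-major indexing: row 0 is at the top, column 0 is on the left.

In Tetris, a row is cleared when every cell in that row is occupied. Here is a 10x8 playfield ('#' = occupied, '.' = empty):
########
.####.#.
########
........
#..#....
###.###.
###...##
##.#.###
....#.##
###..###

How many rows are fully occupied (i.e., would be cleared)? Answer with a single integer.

Answer: 2

Derivation:
Check each row:
  row 0: 0 empty cells -> FULL (clear)
  row 1: 3 empty cells -> not full
  row 2: 0 empty cells -> FULL (clear)
  row 3: 8 empty cells -> not full
  row 4: 6 empty cells -> not full
  row 5: 2 empty cells -> not full
  row 6: 3 empty cells -> not full
  row 7: 2 empty cells -> not full
  row 8: 5 empty cells -> not full
  row 9: 2 empty cells -> not full
Total rows cleared: 2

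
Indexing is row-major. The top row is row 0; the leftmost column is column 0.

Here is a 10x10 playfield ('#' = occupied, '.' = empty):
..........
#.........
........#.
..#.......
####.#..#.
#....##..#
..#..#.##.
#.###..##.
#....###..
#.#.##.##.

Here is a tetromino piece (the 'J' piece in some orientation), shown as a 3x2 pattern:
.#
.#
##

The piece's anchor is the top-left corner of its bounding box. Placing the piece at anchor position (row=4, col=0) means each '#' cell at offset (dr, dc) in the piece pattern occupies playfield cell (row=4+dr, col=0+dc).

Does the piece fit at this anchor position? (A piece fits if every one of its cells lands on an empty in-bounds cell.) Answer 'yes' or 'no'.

Answer: no

Derivation:
Check each piece cell at anchor (4, 0):
  offset (0,1) -> (4,1): occupied ('#') -> FAIL
  offset (1,1) -> (5,1): empty -> OK
  offset (2,0) -> (6,0): empty -> OK
  offset (2,1) -> (6,1): empty -> OK
All cells valid: no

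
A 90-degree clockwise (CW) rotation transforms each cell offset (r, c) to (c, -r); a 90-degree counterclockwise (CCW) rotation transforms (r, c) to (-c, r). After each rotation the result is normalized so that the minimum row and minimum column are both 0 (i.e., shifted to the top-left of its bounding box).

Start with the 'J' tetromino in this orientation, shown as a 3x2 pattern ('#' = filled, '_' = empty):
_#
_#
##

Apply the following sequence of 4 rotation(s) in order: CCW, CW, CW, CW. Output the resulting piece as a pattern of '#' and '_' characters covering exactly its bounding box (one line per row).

Start:
_#
_#
##
After rotation 1 (CCW):
###
__#
After rotation 2 (CW):
_#
_#
##
After rotation 3 (CW):
#__
###
After rotation 4 (CW):
##
#_
#_

Answer: ##
#_
#_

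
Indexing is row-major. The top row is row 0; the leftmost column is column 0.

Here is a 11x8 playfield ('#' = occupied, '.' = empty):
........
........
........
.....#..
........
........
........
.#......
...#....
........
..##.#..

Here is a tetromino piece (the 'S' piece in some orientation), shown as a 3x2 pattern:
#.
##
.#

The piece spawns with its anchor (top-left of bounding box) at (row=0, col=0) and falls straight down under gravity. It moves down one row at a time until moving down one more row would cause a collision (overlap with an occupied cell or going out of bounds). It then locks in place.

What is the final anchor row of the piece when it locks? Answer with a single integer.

Answer: 4

Derivation:
Spawn at (row=0, col=0). Try each row:
  row 0: fits
  row 1: fits
  row 2: fits
  row 3: fits
  row 4: fits
  row 5: blocked -> lock at row 4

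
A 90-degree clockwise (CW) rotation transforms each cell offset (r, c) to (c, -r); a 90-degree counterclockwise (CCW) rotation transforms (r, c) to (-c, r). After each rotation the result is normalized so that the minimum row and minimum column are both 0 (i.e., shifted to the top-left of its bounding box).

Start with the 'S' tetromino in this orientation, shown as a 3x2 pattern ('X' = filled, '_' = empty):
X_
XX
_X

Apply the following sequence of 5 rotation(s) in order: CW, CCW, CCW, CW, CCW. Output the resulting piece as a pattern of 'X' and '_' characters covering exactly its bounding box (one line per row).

Start:
X_
XX
_X
After rotation 1 (CW):
_XX
XX_
After rotation 2 (CCW):
X_
XX
_X
After rotation 3 (CCW):
_XX
XX_
After rotation 4 (CW):
X_
XX
_X
After rotation 5 (CCW):
_XX
XX_

Answer: _XX
XX_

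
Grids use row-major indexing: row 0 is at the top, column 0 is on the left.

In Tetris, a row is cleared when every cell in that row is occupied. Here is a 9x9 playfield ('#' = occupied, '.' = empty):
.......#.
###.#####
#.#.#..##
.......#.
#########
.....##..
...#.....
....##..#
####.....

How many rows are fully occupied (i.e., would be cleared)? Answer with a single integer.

Answer: 1

Derivation:
Check each row:
  row 0: 8 empty cells -> not full
  row 1: 1 empty cell -> not full
  row 2: 4 empty cells -> not full
  row 3: 8 empty cells -> not full
  row 4: 0 empty cells -> FULL (clear)
  row 5: 7 empty cells -> not full
  row 6: 8 empty cells -> not full
  row 7: 6 empty cells -> not full
  row 8: 5 empty cells -> not full
Total rows cleared: 1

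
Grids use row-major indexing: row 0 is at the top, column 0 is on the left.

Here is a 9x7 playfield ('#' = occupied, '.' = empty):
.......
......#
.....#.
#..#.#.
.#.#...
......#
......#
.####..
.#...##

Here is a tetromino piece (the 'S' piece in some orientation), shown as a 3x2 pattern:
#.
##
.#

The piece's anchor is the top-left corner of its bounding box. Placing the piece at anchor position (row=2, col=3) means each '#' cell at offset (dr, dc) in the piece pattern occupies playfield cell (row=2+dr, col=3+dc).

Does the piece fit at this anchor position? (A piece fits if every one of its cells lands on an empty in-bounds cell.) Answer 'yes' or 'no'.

Answer: no

Derivation:
Check each piece cell at anchor (2, 3):
  offset (0,0) -> (2,3): empty -> OK
  offset (1,0) -> (3,3): occupied ('#') -> FAIL
  offset (1,1) -> (3,4): empty -> OK
  offset (2,1) -> (4,4): empty -> OK
All cells valid: no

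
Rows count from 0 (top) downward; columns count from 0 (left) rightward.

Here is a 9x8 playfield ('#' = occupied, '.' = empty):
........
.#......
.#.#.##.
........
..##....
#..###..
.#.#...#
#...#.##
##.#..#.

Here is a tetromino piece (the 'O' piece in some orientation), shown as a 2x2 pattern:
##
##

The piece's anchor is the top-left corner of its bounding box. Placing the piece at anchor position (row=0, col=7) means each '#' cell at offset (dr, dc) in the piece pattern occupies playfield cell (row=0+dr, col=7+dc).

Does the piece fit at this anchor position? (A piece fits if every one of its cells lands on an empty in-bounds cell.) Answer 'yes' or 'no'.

Answer: no

Derivation:
Check each piece cell at anchor (0, 7):
  offset (0,0) -> (0,7): empty -> OK
  offset (0,1) -> (0,8): out of bounds -> FAIL
  offset (1,0) -> (1,7): empty -> OK
  offset (1,1) -> (1,8): out of bounds -> FAIL
All cells valid: no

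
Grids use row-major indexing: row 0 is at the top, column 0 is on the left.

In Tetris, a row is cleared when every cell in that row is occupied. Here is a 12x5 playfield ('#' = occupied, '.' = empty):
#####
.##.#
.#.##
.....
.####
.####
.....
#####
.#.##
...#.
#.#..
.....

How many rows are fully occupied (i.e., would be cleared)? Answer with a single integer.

Answer: 2

Derivation:
Check each row:
  row 0: 0 empty cells -> FULL (clear)
  row 1: 2 empty cells -> not full
  row 2: 2 empty cells -> not full
  row 3: 5 empty cells -> not full
  row 4: 1 empty cell -> not full
  row 5: 1 empty cell -> not full
  row 6: 5 empty cells -> not full
  row 7: 0 empty cells -> FULL (clear)
  row 8: 2 empty cells -> not full
  row 9: 4 empty cells -> not full
  row 10: 3 empty cells -> not full
  row 11: 5 empty cells -> not full
Total rows cleared: 2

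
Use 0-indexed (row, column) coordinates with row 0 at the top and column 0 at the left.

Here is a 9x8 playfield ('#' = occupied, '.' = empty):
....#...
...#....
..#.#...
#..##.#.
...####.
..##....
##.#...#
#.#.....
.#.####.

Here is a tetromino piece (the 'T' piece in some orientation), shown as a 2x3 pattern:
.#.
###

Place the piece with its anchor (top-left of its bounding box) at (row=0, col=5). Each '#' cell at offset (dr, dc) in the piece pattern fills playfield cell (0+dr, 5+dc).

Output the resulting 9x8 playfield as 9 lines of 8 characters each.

Answer: ....#.#.
...#.###
..#.#...
#..##.#.
...####.
..##....
##.#...#
#.#.....
.#.####.

Derivation:
Fill (0+0,5+1) = (0,6)
Fill (0+1,5+0) = (1,5)
Fill (0+1,5+1) = (1,6)
Fill (0+1,5+2) = (1,7)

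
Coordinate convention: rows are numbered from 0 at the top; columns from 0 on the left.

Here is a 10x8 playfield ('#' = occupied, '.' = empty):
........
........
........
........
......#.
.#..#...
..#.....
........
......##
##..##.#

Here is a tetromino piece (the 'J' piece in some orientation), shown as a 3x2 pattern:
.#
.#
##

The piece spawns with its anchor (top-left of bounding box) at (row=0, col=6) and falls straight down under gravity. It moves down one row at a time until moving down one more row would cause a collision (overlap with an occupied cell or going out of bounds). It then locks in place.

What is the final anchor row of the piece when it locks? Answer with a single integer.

Spawn at (row=0, col=6). Try each row:
  row 0: fits
  row 1: fits
  row 2: blocked -> lock at row 1

Answer: 1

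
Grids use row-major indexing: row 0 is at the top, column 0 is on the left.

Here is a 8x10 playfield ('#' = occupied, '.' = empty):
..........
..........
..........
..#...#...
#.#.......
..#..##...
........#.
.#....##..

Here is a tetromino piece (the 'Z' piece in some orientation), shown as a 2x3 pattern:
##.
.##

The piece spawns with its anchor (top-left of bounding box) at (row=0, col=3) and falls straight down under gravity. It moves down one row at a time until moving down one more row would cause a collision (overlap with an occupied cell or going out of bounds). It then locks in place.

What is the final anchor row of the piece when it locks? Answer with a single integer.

Spawn at (row=0, col=3). Try each row:
  row 0: fits
  row 1: fits
  row 2: fits
  row 3: fits
  row 4: blocked -> lock at row 3

Answer: 3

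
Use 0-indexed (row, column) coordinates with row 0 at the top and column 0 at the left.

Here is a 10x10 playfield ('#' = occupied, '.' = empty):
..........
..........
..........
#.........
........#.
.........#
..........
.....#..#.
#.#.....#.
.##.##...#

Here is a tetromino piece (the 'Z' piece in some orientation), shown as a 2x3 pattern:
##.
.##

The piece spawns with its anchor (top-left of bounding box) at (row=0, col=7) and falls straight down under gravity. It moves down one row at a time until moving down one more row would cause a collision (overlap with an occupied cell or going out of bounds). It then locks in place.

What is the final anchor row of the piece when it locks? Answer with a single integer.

Answer: 2

Derivation:
Spawn at (row=0, col=7). Try each row:
  row 0: fits
  row 1: fits
  row 2: fits
  row 3: blocked -> lock at row 2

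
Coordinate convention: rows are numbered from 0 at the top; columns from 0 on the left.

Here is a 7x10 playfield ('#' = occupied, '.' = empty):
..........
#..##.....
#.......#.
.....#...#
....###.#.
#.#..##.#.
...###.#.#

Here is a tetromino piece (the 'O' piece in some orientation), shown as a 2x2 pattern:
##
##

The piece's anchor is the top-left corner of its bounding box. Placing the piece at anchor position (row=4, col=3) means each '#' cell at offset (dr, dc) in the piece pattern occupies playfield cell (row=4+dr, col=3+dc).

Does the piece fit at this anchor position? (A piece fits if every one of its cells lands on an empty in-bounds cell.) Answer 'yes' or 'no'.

Answer: no

Derivation:
Check each piece cell at anchor (4, 3):
  offset (0,0) -> (4,3): empty -> OK
  offset (0,1) -> (4,4): occupied ('#') -> FAIL
  offset (1,0) -> (5,3): empty -> OK
  offset (1,1) -> (5,4): empty -> OK
All cells valid: no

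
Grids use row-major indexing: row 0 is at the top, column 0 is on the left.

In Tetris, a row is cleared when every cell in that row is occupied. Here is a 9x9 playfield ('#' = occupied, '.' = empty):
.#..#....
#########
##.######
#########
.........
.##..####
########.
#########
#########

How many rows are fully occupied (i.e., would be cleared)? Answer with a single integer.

Check each row:
  row 0: 7 empty cells -> not full
  row 1: 0 empty cells -> FULL (clear)
  row 2: 1 empty cell -> not full
  row 3: 0 empty cells -> FULL (clear)
  row 4: 9 empty cells -> not full
  row 5: 3 empty cells -> not full
  row 6: 1 empty cell -> not full
  row 7: 0 empty cells -> FULL (clear)
  row 8: 0 empty cells -> FULL (clear)
Total rows cleared: 4

Answer: 4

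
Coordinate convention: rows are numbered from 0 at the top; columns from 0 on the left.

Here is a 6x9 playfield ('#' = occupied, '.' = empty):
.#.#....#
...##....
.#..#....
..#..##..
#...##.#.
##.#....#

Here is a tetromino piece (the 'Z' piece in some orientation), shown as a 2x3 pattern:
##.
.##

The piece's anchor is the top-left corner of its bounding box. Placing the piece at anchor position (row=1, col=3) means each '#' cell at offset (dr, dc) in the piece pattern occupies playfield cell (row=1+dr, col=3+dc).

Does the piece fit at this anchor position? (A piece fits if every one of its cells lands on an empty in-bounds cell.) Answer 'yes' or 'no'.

Answer: no

Derivation:
Check each piece cell at anchor (1, 3):
  offset (0,0) -> (1,3): occupied ('#') -> FAIL
  offset (0,1) -> (1,4): occupied ('#') -> FAIL
  offset (1,1) -> (2,4): occupied ('#') -> FAIL
  offset (1,2) -> (2,5): empty -> OK
All cells valid: no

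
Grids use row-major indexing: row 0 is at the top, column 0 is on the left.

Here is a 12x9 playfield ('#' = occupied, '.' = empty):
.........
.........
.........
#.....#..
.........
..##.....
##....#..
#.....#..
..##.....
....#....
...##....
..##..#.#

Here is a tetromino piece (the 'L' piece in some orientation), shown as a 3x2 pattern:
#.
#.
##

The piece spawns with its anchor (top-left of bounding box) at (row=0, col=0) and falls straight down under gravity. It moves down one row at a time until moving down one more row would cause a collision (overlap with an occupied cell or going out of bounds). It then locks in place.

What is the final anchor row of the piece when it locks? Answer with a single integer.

Answer: 0

Derivation:
Spawn at (row=0, col=0). Try each row:
  row 0: fits
  row 1: blocked -> lock at row 0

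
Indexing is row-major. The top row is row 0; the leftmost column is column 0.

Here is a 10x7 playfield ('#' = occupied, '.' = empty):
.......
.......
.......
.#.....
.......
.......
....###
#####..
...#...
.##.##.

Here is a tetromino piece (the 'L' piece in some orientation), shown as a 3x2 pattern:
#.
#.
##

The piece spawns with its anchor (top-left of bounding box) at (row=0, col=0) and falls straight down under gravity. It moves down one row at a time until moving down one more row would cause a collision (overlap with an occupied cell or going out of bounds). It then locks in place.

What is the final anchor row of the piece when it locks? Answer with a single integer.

Spawn at (row=0, col=0). Try each row:
  row 0: fits
  row 1: blocked -> lock at row 0

Answer: 0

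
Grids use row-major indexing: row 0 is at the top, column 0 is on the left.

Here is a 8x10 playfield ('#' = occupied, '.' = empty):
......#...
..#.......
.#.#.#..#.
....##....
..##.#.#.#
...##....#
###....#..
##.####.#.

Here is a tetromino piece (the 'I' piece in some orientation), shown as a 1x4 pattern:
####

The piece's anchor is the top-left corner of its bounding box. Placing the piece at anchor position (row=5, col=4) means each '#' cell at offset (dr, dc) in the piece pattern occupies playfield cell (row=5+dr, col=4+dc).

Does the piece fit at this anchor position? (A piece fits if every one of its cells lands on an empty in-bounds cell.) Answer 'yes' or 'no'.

Answer: no

Derivation:
Check each piece cell at anchor (5, 4):
  offset (0,0) -> (5,4): occupied ('#') -> FAIL
  offset (0,1) -> (5,5): empty -> OK
  offset (0,2) -> (5,6): empty -> OK
  offset (0,3) -> (5,7): empty -> OK
All cells valid: no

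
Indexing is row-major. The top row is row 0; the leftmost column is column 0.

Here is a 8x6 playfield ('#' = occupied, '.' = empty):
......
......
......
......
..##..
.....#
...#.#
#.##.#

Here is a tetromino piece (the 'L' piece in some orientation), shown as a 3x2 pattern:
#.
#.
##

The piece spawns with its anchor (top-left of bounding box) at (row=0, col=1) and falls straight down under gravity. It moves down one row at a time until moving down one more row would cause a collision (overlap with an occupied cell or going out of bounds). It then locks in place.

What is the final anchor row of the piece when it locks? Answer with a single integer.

Answer: 1

Derivation:
Spawn at (row=0, col=1). Try each row:
  row 0: fits
  row 1: fits
  row 2: blocked -> lock at row 1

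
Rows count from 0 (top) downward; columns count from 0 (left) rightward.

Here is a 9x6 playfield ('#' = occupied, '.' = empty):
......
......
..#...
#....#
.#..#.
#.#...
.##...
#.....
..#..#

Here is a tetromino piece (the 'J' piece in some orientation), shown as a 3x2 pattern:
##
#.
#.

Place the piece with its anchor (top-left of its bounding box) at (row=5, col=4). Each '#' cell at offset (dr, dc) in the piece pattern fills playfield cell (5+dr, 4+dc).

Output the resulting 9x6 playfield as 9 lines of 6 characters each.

Fill (5+0,4+0) = (5,4)
Fill (5+0,4+1) = (5,5)
Fill (5+1,4+0) = (6,4)
Fill (5+2,4+0) = (7,4)

Answer: ......
......
..#...
#....#
.#..#.
#.#.##
.##.#.
#...#.
..#..#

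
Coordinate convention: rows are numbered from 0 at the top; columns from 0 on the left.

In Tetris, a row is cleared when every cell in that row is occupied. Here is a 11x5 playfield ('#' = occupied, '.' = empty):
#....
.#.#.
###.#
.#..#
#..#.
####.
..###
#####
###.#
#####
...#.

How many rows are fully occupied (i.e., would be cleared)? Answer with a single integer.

Check each row:
  row 0: 4 empty cells -> not full
  row 1: 3 empty cells -> not full
  row 2: 1 empty cell -> not full
  row 3: 3 empty cells -> not full
  row 4: 3 empty cells -> not full
  row 5: 1 empty cell -> not full
  row 6: 2 empty cells -> not full
  row 7: 0 empty cells -> FULL (clear)
  row 8: 1 empty cell -> not full
  row 9: 0 empty cells -> FULL (clear)
  row 10: 4 empty cells -> not full
Total rows cleared: 2

Answer: 2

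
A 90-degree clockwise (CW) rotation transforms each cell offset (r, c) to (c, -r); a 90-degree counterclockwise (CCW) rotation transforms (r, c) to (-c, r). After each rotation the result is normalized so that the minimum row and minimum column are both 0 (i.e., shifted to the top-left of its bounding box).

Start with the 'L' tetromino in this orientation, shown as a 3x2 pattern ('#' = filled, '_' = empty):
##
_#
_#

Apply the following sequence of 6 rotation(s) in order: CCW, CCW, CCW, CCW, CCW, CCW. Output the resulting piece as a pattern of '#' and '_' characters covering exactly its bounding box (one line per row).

Answer: #_
#_
##

Derivation:
Start:
##
_#
_#
After rotation 1 (CCW):
###
#__
After rotation 2 (CCW):
#_
#_
##
After rotation 3 (CCW):
__#
###
After rotation 4 (CCW):
##
_#
_#
After rotation 5 (CCW):
###
#__
After rotation 6 (CCW):
#_
#_
##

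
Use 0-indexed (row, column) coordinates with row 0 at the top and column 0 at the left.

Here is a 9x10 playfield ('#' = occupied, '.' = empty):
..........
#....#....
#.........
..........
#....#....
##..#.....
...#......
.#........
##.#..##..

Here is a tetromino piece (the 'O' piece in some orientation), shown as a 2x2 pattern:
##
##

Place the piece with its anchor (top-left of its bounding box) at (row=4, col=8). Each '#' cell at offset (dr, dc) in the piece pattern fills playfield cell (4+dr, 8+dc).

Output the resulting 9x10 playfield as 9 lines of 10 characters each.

Answer: ..........
#....#....
#.........
..........
#....#..##
##..#...##
...#......
.#........
##.#..##..

Derivation:
Fill (4+0,8+0) = (4,8)
Fill (4+0,8+1) = (4,9)
Fill (4+1,8+0) = (5,8)
Fill (4+1,8+1) = (5,9)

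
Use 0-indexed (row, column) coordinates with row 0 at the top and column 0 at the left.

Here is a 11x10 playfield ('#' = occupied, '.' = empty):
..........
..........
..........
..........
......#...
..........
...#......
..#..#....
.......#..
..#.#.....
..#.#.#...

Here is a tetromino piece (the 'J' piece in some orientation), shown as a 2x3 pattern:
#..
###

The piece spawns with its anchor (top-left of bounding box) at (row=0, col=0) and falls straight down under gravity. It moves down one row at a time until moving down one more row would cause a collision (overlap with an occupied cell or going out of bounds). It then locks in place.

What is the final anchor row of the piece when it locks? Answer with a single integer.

Spawn at (row=0, col=0). Try each row:
  row 0: fits
  row 1: fits
  row 2: fits
  row 3: fits
  row 4: fits
  row 5: fits
  row 6: blocked -> lock at row 5

Answer: 5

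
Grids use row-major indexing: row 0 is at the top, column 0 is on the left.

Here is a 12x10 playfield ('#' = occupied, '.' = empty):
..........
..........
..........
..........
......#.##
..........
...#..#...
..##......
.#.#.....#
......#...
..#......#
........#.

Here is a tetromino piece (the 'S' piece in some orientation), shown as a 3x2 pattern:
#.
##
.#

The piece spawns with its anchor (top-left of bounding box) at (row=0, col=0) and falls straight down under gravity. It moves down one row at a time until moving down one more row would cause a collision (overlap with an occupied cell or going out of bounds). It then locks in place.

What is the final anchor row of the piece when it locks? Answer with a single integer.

Spawn at (row=0, col=0). Try each row:
  row 0: fits
  row 1: fits
  row 2: fits
  row 3: fits
  row 4: fits
  row 5: fits
  row 6: blocked -> lock at row 5

Answer: 5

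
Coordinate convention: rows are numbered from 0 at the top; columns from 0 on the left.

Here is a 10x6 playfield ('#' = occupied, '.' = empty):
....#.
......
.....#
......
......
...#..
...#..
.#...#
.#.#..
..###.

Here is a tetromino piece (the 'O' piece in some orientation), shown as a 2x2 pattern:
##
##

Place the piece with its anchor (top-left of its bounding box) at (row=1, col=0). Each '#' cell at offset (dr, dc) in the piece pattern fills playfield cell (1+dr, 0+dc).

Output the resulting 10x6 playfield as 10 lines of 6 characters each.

Answer: ....#.
##....
##...#
......
......
...#..
...#..
.#...#
.#.#..
..###.

Derivation:
Fill (1+0,0+0) = (1,0)
Fill (1+0,0+1) = (1,1)
Fill (1+1,0+0) = (2,0)
Fill (1+1,0+1) = (2,1)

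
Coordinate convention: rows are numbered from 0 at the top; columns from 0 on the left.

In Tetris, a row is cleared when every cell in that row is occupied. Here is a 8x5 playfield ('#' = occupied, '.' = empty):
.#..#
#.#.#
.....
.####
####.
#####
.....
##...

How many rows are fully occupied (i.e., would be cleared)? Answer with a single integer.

Check each row:
  row 0: 3 empty cells -> not full
  row 1: 2 empty cells -> not full
  row 2: 5 empty cells -> not full
  row 3: 1 empty cell -> not full
  row 4: 1 empty cell -> not full
  row 5: 0 empty cells -> FULL (clear)
  row 6: 5 empty cells -> not full
  row 7: 3 empty cells -> not full
Total rows cleared: 1

Answer: 1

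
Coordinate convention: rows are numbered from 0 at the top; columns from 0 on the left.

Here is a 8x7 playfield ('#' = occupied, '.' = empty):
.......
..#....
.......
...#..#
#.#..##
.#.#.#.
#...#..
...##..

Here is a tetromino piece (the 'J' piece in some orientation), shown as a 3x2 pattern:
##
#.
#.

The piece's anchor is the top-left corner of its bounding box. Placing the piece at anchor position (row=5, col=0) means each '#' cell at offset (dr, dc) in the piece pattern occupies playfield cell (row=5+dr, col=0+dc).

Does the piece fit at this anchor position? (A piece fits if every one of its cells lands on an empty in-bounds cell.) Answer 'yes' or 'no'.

Check each piece cell at anchor (5, 0):
  offset (0,0) -> (5,0): empty -> OK
  offset (0,1) -> (5,1): occupied ('#') -> FAIL
  offset (1,0) -> (6,0): occupied ('#') -> FAIL
  offset (2,0) -> (7,0): empty -> OK
All cells valid: no

Answer: no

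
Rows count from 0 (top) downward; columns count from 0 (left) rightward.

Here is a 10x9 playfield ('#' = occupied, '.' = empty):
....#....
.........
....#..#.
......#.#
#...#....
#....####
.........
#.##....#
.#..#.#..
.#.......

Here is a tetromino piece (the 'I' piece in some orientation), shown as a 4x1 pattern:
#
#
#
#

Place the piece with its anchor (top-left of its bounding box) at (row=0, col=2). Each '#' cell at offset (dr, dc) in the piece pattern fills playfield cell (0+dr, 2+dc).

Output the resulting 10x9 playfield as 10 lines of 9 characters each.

Answer: ..#.#....
..#......
..#.#..#.
..#...#.#
#...#....
#....####
.........
#.##....#
.#..#.#..
.#.......

Derivation:
Fill (0+0,2+0) = (0,2)
Fill (0+1,2+0) = (1,2)
Fill (0+2,2+0) = (2,2)
Fill (0+3,2+0) = (3,2)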